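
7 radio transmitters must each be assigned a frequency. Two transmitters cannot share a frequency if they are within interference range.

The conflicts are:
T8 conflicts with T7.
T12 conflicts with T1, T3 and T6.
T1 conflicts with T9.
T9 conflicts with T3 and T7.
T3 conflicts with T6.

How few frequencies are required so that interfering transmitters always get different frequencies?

3

T12, T3, T6 are mutually in conflict, so at least 3 frequencies are needed.
3 frequencies suffice: frequency 1 → {T8, T12, T9}; frequency 2 → {T1, T3, T7}; frequency 3 → {T6}. Every pair that conflicts lands in different frequencies.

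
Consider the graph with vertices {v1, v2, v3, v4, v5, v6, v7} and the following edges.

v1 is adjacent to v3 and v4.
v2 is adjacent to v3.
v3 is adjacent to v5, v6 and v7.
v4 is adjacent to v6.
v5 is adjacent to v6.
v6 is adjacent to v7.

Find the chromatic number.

3

v3, v5, v6 form a triangle, so at least 3 colors are needed.
3 colors suffice: color 1 → {v3, v4}; color 2 → {v1, v2, v6}; color 3 → {v5, v7}. Each edge has distinct colors on its endpoints.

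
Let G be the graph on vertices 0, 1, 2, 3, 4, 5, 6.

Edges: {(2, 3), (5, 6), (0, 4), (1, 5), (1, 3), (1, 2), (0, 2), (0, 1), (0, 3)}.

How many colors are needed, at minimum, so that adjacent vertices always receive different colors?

4

0, 1, 2, 3 are pairwise adjacent (a clique of size 4), so at least 4 colors are needed.
One proper 4-coloring: 0=a, 1=b, 2=c, 3=d, 4=b, 5=a, 6=b. Each edge has distinct colors on its endpoints.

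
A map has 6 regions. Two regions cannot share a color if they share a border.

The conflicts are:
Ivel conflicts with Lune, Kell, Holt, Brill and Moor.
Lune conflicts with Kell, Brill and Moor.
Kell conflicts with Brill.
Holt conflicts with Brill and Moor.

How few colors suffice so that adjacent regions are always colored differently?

Ivel, Lune, Kell, Brill all conflict with each other, so at least 4 colors are needed.
4 colors suffice: color 1 → {Ivel}; color 2 → {Lune, Holt}; color 3 → {Brill, Moor}; color 4 → {Kell}. Every pair that conflicts lands in different colors.

4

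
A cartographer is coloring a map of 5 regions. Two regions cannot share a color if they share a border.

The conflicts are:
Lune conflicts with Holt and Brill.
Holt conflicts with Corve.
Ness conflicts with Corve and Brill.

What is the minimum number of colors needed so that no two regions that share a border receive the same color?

The cycle Holt-Lune-Brill-Ness-Corve-Holt has odd length 5, so it cannot be 2-colored; at least 3 colors are needed.
3 colors suffice: color 1 → {Holt, Brill}; color 2 → {Lune, Corve}; color 3 → {Ness}. No two conflicting regions share a color.

3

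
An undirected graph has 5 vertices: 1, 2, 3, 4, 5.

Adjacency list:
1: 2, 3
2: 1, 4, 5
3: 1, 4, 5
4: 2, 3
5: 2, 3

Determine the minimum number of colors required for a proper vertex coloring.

2

3 and 4 are adjacent, so at least 2 colors are needed.
2 colors suffice: 1=blue, 2=red, 3=red, 4=blue, 5=blue. Each edge has distinct colors on its endpoints.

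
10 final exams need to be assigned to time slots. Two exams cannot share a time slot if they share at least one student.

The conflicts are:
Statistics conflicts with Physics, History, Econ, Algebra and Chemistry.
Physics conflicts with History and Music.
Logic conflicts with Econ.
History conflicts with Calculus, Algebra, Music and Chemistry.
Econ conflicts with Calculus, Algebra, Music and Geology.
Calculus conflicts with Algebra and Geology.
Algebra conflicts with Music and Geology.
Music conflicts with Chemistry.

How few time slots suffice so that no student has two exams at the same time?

Econ, Calculus, Algebra, Geology all conflict with each other, so at least 4 time slots are needed.
4 time slots suffice: time slot 1 → {Physics, Logic, Algebra, Chemistry}; time slot 2 → {History, Econ}; time slot 3 → {Statistics, Calculus, Music}; time slot 4 → {Geology}. Each listed conflict is separated.

4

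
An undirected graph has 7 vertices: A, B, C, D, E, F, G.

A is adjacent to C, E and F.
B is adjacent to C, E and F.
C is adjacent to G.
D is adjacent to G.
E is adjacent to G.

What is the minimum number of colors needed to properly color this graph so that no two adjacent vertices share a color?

2

D and G are adjacent, so at least 2 colors are needed.
A valid assignment using 2 colors: A=1, B=1, C=2, D=2, E=2, F=2, G=1. No two adjacent vertices share a color.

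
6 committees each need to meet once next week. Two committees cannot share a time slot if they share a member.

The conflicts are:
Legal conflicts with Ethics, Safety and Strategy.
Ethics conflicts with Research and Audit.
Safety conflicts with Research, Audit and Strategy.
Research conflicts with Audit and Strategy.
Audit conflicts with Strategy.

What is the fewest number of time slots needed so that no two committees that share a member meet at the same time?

4

Safety, Research, Audit, Strategy are mutually in conflict, so at least 4 time slots are needed.
4 time slots suffice: time slot 1 → {Ethics, Strategy}; time slot 2 → {Safety}; time slot 3 → {Legal, Audit}; time slot 4 → {Research}. Every pair that conflicts lands in different time slots.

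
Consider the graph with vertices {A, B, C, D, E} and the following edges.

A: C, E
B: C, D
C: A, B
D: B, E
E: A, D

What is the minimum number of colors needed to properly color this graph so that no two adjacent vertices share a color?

The cycle A-C-B-D-E-A has odd length 5, so it cannot be 2-colored; at least 3 colors are needed.
One proper 3-coloring: A=3, B=1, C=2, D=2, E=1. Every edge joins two different colors.

3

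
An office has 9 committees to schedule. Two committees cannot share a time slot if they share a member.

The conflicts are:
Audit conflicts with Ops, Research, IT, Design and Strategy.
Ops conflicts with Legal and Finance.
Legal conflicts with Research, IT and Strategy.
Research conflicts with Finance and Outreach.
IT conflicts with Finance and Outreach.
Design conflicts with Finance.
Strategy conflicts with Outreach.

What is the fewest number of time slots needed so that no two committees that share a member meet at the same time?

IT and Finance conflict, so at least 2 time slots are needed.
2 time slots suffice: time slot 1 → {Audit, Legal, Finance, Outreach}; time slot 2 → {Ops, Research, IT, Design, Strategy}. Every pair that conflicts lands in different time slots.

2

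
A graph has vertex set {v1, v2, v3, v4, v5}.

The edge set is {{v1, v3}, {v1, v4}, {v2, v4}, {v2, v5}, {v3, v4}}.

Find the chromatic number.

v1, v3, v4 are pairwise adjacent, so at least 3 colors are needed.
A valid assignment using 3 colors: v1=green, v2=blue, v3=blue, v4=red, v5=red. Every edge joins two different colors.

3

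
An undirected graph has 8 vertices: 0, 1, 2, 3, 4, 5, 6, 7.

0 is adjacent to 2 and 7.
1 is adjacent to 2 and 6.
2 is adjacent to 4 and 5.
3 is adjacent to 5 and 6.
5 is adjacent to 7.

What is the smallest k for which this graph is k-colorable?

The cycle 2-5-3-6-1-2 has odd length 5, so it cannot be 2-colored; at least 3 colors are needed.
3 colors suffice: 0=b, 1=b, 2=a, 3=a, 4=b, 5=b, 6=c, 7=a. Every edge joins two different colors.

3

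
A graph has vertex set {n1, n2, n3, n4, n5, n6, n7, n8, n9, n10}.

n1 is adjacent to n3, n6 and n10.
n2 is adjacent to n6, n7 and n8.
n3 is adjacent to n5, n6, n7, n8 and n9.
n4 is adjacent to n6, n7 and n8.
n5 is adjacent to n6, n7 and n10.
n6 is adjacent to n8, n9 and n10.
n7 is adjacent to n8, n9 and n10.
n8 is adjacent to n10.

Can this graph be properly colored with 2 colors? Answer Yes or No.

n4, n6, n8 are pairwise adjacent, so at least 3 colors are needed.
So 2 colors are not enough.

No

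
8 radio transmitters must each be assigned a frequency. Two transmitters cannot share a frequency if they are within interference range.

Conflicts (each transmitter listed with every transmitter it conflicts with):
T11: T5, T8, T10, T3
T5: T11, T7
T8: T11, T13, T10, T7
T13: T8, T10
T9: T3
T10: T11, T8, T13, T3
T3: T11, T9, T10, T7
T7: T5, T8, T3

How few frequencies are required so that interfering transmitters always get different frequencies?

3

T8, T13, T10 are mutually in conflict, so at least 3 frequencies are needed.
3 frequencies suffice: frequency 1 → {T5, T8, T3}; frequency 2 → {T9, T10, T7}; frequency 3 → {T11, T13}. Every pair that conflicts lands in different frequencies.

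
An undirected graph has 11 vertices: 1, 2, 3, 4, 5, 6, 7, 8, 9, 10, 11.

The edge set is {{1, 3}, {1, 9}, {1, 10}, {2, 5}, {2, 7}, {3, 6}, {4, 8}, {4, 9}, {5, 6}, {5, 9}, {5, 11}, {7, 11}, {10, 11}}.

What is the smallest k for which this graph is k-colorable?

The cycle 6-3-1-9-5-6 has odd length 5, so it cannot be 2-colored; at least 3 colors are needed.
3 colors suffice: color a → {1, 4, 5, 7}; color b → {2, 3, 8, 9, 11}; color c → {6, 10}. Each edge has distinct colors on its endpoints.

3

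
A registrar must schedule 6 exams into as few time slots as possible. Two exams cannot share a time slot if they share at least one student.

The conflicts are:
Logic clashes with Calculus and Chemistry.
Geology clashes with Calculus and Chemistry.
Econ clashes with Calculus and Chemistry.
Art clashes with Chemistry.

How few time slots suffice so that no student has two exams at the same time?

Econ and Chemistry conflict, so at least 2 time slots are needed.
2 time slots suffice: time slot 1 → {Calculus, Chemistry}; time slot 2 → {Logic, Geology, Econ, Art}. No two conflicting exams share a time slot.

2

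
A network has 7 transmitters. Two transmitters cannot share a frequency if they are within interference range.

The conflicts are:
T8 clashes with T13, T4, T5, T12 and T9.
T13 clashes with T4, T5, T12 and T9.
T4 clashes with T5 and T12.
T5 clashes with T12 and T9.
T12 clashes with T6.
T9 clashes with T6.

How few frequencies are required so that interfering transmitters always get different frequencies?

T8, T13, T4, T5, T12 pairwise conflict, so at least 5 frequencies are needed.
5 frequencies suffice: frequency 1 → {T8, T6}; frequency 2 → {T12, T9}; frequency 3 → {T13}; frequency 4 → {T5}; frequency 5 → {T4}. Every pair that conflicts lands in different frequencies.

5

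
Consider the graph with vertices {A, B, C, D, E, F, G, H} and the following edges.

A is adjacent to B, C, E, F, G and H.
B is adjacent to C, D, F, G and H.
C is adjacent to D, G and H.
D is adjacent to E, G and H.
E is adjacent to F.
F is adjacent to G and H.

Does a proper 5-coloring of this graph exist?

Yes

The chromatic number is 4. B, C, D, H are mutually adjacent (a clique of size 4), so at least 4 colors are needed.
One proper 4-coloring: A=blue, B=red, C=green, D=blue, E=red, F=green, G=yellow, H=yellow.
Since 5 ≥ 4, a proper 5-coloring certainly exists.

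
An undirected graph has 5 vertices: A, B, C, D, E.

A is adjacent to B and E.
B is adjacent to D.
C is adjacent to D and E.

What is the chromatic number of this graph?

The cycle C-E-A-B-D-C has odd length 5, so it cannot be 2-colored; at least 3 colors are needed.
3 colors suffice: color 1 → {A, D}; color 2 → {B, E}; color 3 → {C}. Every edge joins two different colors.

3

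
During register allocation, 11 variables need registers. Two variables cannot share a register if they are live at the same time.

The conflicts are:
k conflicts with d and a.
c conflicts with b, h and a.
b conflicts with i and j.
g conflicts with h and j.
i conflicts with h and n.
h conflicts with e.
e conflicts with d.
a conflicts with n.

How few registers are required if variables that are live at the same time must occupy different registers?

The cycle c-a-n-i-b-c has odd length 5, so it cannot be 2-colored; at least 3 registers are needed.
A valid assignment using 3 registers: k=2, c=2, b=1, g=2, i=2, h=1, j=3, e=2, d=1, a=1, n=3. No two conflicting variables share a register.

3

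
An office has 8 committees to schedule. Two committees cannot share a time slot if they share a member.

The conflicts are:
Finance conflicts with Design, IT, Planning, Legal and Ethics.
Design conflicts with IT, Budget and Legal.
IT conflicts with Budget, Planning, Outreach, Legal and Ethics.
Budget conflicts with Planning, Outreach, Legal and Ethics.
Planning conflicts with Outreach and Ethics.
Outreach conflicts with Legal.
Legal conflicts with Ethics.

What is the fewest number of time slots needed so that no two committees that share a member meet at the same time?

4

IT, Budget, Planning, Outreach pairwise conflict, so at least 4 time slots are needed.
A valid assignment using 4 time slots: Finance=2, Design=4, IT=1, Budget=2, Planning=3, Outreach=4, Legal=3, Ethics=4. Every pair that conflicts lands in different time slots.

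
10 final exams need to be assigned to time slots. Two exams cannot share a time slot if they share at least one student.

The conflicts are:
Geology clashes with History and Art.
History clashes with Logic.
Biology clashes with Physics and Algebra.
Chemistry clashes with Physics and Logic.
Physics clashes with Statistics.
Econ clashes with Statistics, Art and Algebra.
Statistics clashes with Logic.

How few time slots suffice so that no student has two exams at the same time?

The cycle Algebra-Biology-Physics-Statistics-Econ-Algebra has odd length 5, so it cannot be 2-colored; at least 3 time slots are needed.
3 time slots suffice: Geology=1, History=2, Biology=2, Chemistry=2, Physics=1, Econ=1, Statistics=2, Logic=1, Art=2, Algebra=3. Every pair that conflicts lands in different time slots.

3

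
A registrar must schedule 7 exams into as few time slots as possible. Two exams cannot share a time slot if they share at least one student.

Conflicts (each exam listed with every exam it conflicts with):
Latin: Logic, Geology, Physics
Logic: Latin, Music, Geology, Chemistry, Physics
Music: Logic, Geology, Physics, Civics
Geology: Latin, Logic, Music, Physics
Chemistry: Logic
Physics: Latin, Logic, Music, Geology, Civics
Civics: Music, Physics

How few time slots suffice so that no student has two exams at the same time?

Latin, Logic, Geology, Physics are mutually in conflict, so at least 4 time slots are needed.
4 time slots suffice: time slot 1 → {Chemistry, Physics}; time slot 2 → {Logic, Civics}; time slot 3 → {Latin, Music}; time slot 4 → {Geology}. Every pair that conflicts lands in different time slots.

4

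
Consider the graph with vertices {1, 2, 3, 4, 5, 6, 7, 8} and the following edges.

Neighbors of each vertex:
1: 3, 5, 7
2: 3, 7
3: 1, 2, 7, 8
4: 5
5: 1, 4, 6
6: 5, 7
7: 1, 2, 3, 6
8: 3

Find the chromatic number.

2, 3, 7 are mutually adjacent, so at least 3 colors are needed.
3 colors suffice: 1=c, 2=c, 3=b, 4=b, 5=a, 6=b, 7=a, 8=a. No two adjacent vertices share a color.

3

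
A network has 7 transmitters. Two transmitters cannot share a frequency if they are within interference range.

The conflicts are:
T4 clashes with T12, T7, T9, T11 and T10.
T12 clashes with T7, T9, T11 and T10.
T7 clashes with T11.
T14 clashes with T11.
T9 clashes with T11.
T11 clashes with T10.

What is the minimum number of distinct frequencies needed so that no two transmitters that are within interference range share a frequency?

4

T4, T12, T11, T10 are mutually in conflict, so at least 4 frequencies are needed.
4 frequencies suffice: T4=2, T12=3, T7=4, T14=2, T9=4, T11=1, T10=4. Every pair that conflicts lands in different frequencies.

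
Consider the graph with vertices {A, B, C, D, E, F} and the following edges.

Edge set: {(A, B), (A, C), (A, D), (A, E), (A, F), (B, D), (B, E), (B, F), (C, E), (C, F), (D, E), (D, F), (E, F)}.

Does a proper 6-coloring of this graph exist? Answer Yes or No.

The chromatic number is 5. A, B, D, E, F are mutually adjacent (a clique of size 5), so at least 5 colors are needed.
5 colors suffice: color 1 → {E}; color 2 → {A}; color 3 → {F}; color 4 → {C, D}; color 5 → {B}.
Since 6 ≥ 5, a proper 6-coloring certainly exists.

Yes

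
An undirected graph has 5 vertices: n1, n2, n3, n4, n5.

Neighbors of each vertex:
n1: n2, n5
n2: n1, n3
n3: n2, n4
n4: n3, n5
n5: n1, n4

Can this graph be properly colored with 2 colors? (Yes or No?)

No

The cycle n5-n1-n2-n3-n4-n5 has odd length 5, so it cannot be 2-colored; at least 3 colors are needed.
So 2 colors are not enough.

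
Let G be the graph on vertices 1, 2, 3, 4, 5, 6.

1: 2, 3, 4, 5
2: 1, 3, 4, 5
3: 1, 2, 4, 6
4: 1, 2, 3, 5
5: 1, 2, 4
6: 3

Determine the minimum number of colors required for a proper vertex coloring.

4

1, 2, 3, 4 form a clique, so at least 4 colors are needed.
4 colors suffice: color a → {3, 5}; color b → {1, 6}; color c → {2}; color d → {4}. No two adjacent vertices share a color.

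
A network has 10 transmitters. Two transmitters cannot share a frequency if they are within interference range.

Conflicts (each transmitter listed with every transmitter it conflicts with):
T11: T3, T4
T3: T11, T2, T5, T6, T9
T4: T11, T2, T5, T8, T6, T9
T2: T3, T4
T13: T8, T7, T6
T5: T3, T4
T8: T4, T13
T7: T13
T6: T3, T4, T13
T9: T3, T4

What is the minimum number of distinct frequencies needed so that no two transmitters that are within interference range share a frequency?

2

T11 and T4 conflict, so at least 2 frequencies are needed.
2 frequencies suffice: frequency 1 → {T3, T4, T13}; frequency 2 → {T11, T2, T5, T8, T7, T6, T9}. No two conflicting transmitters share a frequency.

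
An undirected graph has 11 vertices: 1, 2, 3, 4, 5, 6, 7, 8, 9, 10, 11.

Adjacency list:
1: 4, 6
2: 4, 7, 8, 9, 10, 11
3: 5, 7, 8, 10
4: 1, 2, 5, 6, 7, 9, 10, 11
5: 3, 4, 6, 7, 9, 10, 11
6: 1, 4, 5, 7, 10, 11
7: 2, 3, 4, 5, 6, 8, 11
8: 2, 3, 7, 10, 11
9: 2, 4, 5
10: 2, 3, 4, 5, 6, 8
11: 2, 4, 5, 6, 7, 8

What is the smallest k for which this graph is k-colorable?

5

4, 5, 6, 7, 11 are mutually adjacent (a clique of size 5), so at least 5 colors are needed.
One proper 5-coloring: 1=b, 2=c, 3=d, 4=a, 5=c, 6=d, 7=b, 8=a, 9=b, 10=b, 11=e. No two adjacent vertices share a color.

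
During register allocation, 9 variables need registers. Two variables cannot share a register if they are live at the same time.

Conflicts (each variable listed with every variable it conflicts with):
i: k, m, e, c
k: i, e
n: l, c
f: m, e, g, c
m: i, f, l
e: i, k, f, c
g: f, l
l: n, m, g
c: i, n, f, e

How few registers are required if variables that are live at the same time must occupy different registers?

i, k, e pairwise conflict, so at least 3 registers are needed.
3 registers suffice: i=2, k=1, n=2, f=2, m=3, e=3, g=3, l=1, c=1. Every pair that conflicts lands in different registers.

3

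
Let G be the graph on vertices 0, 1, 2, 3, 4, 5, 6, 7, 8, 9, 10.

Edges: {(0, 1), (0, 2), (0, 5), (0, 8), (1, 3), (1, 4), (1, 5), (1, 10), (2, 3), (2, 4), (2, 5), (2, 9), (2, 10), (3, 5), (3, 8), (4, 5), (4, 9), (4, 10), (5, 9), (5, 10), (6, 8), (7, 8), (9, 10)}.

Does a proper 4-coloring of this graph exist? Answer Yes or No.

No

2, 4, 5, 9, 10 are mutually adjacent (a clique of size 5), so at least 5 colors are needed.
So 4 colors are not enough.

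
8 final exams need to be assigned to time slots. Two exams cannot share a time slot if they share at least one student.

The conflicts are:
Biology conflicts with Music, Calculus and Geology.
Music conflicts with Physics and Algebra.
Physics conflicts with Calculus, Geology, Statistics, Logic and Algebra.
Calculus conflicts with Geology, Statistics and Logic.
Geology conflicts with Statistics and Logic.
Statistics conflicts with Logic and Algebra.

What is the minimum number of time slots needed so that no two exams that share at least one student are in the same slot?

5

Physics, Calculus, Geology, Statistics, Logic all conflict with each other, so at least 5 time slots are needed.
5 time slots suffice: time slot 1 → {Biology, Physics}; time slot 2 → {Music, Geology}; time slot 3 → {Statistics}; time slot 4 → {Calculus, Algebra}; time slot 5 → {Logic}. No two conflicting exams share a time slot.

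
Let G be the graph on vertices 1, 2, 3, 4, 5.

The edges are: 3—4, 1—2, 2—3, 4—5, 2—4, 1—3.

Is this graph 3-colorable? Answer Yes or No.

Yes

The chromatic number is 3. 2, 3, 4 are mutually adjacent, so at least 3 colors are needed.
3 colors suffice: color a → {2, 5}; color b → {3}; color c → {1, 4}.
That is already a proper 3-coloring.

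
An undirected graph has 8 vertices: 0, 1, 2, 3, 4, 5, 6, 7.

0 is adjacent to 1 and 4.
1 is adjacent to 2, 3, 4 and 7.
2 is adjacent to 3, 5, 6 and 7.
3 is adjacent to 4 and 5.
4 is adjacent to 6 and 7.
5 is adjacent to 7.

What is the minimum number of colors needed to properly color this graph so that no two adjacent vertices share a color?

2, 5, 7 are pairwise adjacent, so at least 3 colors are needed.
3 colors suffice: color red → {1, 5, 6}; color blue → {2, 4}; color green → {0, 3, 7}. Each edge has distinct colors on its endpoints.

3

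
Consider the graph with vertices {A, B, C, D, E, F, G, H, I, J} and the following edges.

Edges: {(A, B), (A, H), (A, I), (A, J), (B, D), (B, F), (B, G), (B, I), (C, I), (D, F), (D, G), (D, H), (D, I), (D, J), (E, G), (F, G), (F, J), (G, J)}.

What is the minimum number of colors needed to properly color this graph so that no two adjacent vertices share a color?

D, F, G, J are mutually adjacent (a clique of size 4), so at least 4 colors are needed.
4 colors suffice: color red → {A, C, D, E}; color blue → {B, H, J}; color green → {G, I}; color yellow → {F}. Each edge has distinct colors on its endpoints.

4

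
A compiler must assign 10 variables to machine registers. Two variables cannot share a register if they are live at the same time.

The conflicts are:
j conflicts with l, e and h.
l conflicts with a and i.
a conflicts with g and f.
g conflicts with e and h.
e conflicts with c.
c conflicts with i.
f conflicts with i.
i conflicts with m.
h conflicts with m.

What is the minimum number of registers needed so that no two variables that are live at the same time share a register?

3

The cycle e-c-i-l-j-e has odd length 5, so it cannot be 2-colored; at least 3 registers are needed.
3 registers suffice: register 1 → {a, e, i, h}; register 2 → {l, g, c, f, m}; register 3 → {j}. Each listed conflict is separated.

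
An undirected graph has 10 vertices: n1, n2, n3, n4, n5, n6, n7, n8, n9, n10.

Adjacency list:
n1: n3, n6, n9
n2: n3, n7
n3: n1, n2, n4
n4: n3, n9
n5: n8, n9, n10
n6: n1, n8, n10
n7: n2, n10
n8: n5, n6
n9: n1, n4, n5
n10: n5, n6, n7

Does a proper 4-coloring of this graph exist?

Yes

The chromatic number is 3. The cycle n1-n9-n5-n10-n6-n1 has odd length 5, so it cannot be 2-colored; at least 3 colors are needed.
3 colors suffice: color 1 → {n3, n5, n6, n7}; color 2 → {n1, n2, n4, n8, n10}; color 3 → {n9}.
Since 4 ≥ 3, a proper 4-coloring certainly exists.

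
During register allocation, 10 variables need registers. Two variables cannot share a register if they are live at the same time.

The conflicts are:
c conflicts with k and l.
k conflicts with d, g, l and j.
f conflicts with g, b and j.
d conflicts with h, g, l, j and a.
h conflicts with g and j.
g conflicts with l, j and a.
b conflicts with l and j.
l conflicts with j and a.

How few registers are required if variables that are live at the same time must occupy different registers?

k, d, g, l, j pairwise conflict, so at least 5 registers are needed.
5 registers suffice: c=1, k=5, f=2, d=4, h=2, g=1, b=1, l=2, j=3, a=3. Every pair that conflicts lands in different registers.

5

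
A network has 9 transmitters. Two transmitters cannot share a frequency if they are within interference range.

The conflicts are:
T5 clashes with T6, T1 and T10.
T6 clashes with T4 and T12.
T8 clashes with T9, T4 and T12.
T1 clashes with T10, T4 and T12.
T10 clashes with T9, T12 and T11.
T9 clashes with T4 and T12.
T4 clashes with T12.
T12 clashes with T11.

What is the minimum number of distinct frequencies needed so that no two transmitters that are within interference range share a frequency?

T8, T9, T4, T12 are mutually in conflict, so at least 4 frequencies are needed.
4 frequencies suffice: frequency 1 → {T5, T12}; frequency 2 → {T10, T4}; frequency 3 → {T6, T1, T9, T11}; frequency 4 → {T8}. Every pair that conflicts lands in different frequencies.

4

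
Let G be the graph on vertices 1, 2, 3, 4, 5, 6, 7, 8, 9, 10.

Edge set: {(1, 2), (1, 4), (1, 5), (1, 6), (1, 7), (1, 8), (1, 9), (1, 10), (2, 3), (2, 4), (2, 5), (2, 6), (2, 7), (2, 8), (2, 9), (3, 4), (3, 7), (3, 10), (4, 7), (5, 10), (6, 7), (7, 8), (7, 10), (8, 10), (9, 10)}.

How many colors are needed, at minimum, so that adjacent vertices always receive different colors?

4

2, 3, 4, 7 form a clique, so at least 4 colors are needed.
4 colors suffice: color red → {2, 10}; color blue → {1, 3}; color green → {5, 7, 9}; color yellow → {4, 6, 8}. No two adjacent vertices share a color.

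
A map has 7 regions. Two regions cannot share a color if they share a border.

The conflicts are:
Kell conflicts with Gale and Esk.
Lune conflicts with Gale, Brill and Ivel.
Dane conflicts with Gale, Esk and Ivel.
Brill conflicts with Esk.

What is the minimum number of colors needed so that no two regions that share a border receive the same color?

3

The cycle Brill-Lune-Gale-Dane-Esk-Brill has odd length 5, so it cannot be 2-colored; at least 3 colors are needed.
One proper 3-coloring: Kell=2, Lune=2, Dane=2, Gale=1, Brill=3, Esk=1, Ivel=1. No two conflicting regions share a color.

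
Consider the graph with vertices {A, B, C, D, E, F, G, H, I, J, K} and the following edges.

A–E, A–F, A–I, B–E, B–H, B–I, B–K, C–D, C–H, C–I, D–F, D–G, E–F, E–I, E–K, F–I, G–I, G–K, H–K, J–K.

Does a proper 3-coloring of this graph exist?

No

A, E, F, I are pairwise adjacent (a clique of size 4), so at least 4 colors are needed.
So 3 colors are not enough.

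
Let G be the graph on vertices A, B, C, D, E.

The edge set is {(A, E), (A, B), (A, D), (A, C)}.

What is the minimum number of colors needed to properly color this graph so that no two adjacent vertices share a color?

A and D are adjacent, so at least 2 colors are needed.
2 colors suffice: color 1 → {A}; color 2 → {B, C, D, E}. No two adjacent vertices share a color.

2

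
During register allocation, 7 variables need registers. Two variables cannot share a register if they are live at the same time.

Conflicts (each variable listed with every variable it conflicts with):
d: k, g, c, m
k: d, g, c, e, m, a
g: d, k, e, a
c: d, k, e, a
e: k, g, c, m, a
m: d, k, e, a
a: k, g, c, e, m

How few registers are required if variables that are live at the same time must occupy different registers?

k, g, e, a pairwise conflict, so at least 4 registers are needed.
4 registers suffice: register 1 → {k}; register 2 → {d, a}; register 3 → {e}; register 4 → {g, c, m}. Every pair that conflicts lands in different registers.

4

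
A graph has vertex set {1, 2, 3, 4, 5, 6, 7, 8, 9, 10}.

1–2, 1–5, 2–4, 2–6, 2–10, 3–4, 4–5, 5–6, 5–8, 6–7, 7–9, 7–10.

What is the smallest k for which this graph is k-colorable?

6 and 7 are adjacent, so at least 2 colors are needed.
2 colors suffice: color red → {2, 3, 5, 7}; color blue → {1, 4, 6, 8, 9, 10}. Each edge has distinct colors on its endpoints.

2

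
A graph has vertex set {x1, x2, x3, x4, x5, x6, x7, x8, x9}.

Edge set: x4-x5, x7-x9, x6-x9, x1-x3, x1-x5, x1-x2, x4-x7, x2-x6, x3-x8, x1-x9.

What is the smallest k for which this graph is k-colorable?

The cycle x5-x4-x7-x9-x1-x5 has odd length 5, so it cannot be 2-colored; at least 3 colors are needed.
3 colors suffice: color 1 → {x1, x6, x7, x8}; color 2 → {x2, x3, x5, x9}; color 3 → {x4}. Each edge has distinct colors on its endpoints.

3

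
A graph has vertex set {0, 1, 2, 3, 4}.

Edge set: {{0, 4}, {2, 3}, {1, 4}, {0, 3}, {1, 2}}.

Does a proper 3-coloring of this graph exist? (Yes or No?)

The chromatic number is 3. The cycle 4-1-2-3-0-4 has odd length 5, so it cannot be 2-colored; at least 3 colors are needed.
A valid assignment using 3 colors: 0=red, 1=blue, 2=red, 3=blue, 4=green.
That is already a proper 3-coloring.

Yes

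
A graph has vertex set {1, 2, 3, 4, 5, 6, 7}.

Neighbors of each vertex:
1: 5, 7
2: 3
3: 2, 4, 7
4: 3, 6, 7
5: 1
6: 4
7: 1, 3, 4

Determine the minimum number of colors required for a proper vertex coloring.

3, 4, 7 are mutually adjacent, so at least 3 colors are needed.
3 colors suffice: color red → {2, 5, 6, 7}; color blue → {1, 4}; color green → {3}. No two adjacent vertices share a color.

3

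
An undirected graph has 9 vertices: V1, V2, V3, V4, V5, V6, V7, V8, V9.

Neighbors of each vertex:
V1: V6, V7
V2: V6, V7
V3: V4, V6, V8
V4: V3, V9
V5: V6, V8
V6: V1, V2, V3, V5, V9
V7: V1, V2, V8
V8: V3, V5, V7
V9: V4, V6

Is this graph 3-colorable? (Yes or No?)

Yes

The chromatic number is 3. The cycle V7-V8-V3-V6-V1-V7 has odd length 5, so it cannot be 2-colored; at least 3 colors are needed.
3 colors suffice: color 1 → {V4, V6, V8}; color 2 → {V3, V5, V7, V9}; color 3 → {V1, V2}.
That is already a proper 3-coloring.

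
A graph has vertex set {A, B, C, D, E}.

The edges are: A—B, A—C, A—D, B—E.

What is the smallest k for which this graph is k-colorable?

B and E are adjacent, so at least 2 colors are needed.
2 colors suffice: A=red, B=blue, C=blue, D=blue, E=red. Each edge has distinct colors on its endpoints.

2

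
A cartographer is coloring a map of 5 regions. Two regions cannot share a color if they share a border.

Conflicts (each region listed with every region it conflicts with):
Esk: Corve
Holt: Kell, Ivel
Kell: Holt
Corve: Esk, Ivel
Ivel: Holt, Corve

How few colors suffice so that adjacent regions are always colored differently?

2

Corve and Ivel conflict, so at least 2 colors are needed.
2 colors suffice: Esk=1, Holt=2, Kell=1, Corve=2, Ivel=1. Each listed conflict is separated.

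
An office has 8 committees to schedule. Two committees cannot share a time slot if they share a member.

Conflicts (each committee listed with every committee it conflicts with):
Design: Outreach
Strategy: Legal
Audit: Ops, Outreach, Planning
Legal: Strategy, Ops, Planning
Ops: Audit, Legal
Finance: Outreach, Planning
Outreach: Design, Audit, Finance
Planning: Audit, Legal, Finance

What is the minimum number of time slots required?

2

Audit and Outreach conflict, so at least 2 time slots are needed.
2 time slots suffice: time slot 1 → {Design, Audit, Legal, Finance}; time slot 2 → {Strategy, Ops, Outreach, Planning}. Each listed conflict is separated.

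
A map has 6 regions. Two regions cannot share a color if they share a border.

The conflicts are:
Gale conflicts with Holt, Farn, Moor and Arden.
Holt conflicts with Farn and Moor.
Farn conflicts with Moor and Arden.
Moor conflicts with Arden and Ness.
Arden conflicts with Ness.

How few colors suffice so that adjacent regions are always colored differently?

Gale, Holt, Farn, Moor are mutually in conflict, so at least 4 colors are needed.
4 colors suffice: color 1 → {Moor}; color 2 → {Farn, Ness}; color 3 → {Holt, Arden}; color 4 → {Gale}. Each listed conflict is separated.

4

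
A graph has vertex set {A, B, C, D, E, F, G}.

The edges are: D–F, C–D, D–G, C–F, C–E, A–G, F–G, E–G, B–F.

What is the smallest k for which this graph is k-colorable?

C, D, F are mutually adjacent, so at least 3 colors are needed.
A valid assignment using 3 colors: A=blue, B=red, C=red, D=green, E=blue, F=blue, G=red. No two adjacent vertices share a color.

3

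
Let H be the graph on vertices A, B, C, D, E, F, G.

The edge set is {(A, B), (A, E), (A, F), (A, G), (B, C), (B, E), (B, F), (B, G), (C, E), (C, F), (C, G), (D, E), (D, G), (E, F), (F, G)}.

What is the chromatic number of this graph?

B, C, F, G are mutually adjacent (a clique of size 4), so at least 4 colors are needed.
4 colors suffice: color 1 → {E, G}; color 2 → {B, D}; color 3 → {F}; color 4 → {A, C}. No two adjacent vertices share a color.

4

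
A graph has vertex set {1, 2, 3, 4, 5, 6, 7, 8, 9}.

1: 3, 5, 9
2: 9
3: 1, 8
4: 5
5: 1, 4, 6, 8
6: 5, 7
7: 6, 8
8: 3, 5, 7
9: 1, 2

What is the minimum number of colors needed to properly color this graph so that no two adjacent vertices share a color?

1 and 3 are adjacent, so at least 2 colors are needed.
2 colors suffice: color red → {3, 5, 7, 9}; color blue → {1, 2, 4, 6, 8}. Each edge has distinct colors on its endpoints.

2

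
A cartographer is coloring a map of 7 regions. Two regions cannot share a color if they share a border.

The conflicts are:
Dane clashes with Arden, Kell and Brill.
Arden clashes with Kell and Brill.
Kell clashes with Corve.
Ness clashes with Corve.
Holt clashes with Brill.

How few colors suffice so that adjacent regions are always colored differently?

3

Dane, Arden, Kell all conflict with each other, so at least 3 colors are needed.
One proper 3-coloring: Dane=2, Arden=3, Kell=1, Ness=1, Holt=2, Brill=1, Corve=2. Each listed conflict is separated.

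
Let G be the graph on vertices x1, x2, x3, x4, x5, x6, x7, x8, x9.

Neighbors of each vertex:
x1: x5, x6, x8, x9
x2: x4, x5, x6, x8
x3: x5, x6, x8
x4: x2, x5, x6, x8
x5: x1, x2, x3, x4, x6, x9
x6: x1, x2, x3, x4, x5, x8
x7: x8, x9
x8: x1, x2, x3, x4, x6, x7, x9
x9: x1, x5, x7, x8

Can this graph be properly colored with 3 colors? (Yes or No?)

x2, x4, x5, x6 are mutually adjacent (a clique of size 4), so at least 4 colors are needed.
So 3 colors are not enough.

No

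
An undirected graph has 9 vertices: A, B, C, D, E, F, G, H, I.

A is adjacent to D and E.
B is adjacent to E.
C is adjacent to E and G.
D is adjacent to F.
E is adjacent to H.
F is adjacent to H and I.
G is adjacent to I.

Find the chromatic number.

3

The cycle E-H-F-D-A-E has odd length 5, so it cannot be 2-colored; at least 3 colors are needed.
One proper 3-coloring: A=blue, B=blue, C=blue, D=green, E=red, F=red, G=red, H=blue, I=blue. Every edge joins two different colors.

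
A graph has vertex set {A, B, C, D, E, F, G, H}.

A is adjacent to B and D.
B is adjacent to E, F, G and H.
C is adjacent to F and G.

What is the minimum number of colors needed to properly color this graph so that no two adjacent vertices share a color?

2

B and F are adjacent, so at least 2 colors are needed.
A valid assignment using 2 colors: A=2, B=1, C=1, D=1, E=2, F=2, G=2, H=2. Every edge joins two different colors.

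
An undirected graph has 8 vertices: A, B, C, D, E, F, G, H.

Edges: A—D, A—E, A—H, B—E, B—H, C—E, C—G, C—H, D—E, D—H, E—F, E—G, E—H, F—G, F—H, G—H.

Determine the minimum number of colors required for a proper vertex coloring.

4

E, F, G, H form a clique, so at least 4 colors are needed.
4 colors suffice: color 1 → {H}; color 2 → {E}; color 3 → {A, B, G}; color 4 → {C, D, F}. No two adjacent vertices share a color.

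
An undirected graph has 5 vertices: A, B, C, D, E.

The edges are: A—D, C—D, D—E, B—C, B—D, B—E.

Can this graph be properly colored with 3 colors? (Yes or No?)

Yes

The chromatic number is 3. B, D, E form a triangle, so at least 3 colors are needed.
3 colors suffice: A=2, B=2, C=3, D=1, E=3.
That is already a proper 3-coloring.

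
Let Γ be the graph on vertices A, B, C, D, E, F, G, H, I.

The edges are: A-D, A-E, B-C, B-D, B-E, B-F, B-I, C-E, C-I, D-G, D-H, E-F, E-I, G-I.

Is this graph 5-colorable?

The chromatic number is 4. B, C, E, I are mutually adjacent (a clique of size 4), so at least 4 colors are needed.
One proper 4-coloring: A=2, B=2, C=4, D=1, E=1, F=3, G=2, H=2, I=3.
Since 5 ≥ 4, a proper 5-coloring certainly exists.

Yes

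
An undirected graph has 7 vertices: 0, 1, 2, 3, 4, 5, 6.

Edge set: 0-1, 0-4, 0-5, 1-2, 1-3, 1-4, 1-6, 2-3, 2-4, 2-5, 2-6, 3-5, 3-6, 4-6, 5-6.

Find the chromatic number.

4

1, 2, 4, 6 are mutually adjacent (a clique of size 4), so at least 4 colors are needed.
4 colors suffice: color a → {1, 5}; color b → {0, 2}; color c → {6}; color d → {3, 4}. No two adjacent vertices share a color.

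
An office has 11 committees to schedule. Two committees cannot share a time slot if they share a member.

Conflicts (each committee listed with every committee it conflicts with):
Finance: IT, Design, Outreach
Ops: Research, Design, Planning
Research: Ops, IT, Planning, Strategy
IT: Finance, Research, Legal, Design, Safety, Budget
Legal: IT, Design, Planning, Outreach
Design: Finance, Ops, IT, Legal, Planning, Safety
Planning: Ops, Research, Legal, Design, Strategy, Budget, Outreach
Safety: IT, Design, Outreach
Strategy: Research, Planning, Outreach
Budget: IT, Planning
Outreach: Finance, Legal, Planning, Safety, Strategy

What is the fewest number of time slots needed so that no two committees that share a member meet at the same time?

3

Legal, Planning, Outreach pairwise conflict, so at least 3 time slots are needed.
3 time slots suffice: Finance=3, Ops=3, Research=2, IT=1, Legal=3, Design=2, Planning=1, Safety=3, Strategy=3, Budget=2, Outreach=2. Every pair that conflicts lands in different time slots.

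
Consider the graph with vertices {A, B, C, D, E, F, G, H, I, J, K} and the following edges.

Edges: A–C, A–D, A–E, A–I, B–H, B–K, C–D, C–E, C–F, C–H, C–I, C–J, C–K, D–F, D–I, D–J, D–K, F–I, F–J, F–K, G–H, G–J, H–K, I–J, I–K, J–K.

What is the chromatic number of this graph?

C, D, F, I, J, K are pairwise adjacent (a clique of size 6), so at least 6 colors are needed.
6 colors suffice: A=2, B=1, C=1, D=3, E=3, F=6, G=1, H=3, I=5, J=4, K=2. Each edge has distinct colors on its endpoints.

6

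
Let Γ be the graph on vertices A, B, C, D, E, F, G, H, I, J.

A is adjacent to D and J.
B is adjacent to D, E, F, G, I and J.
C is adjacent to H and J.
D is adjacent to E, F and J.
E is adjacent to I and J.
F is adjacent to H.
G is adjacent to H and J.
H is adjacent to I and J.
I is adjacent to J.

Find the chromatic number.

B, D, E, J are mutually adjacent (a clique of size 4), so at least 4 colors are needed.
4 colors suffice: color 1 → {F, J}; color 2 → {A, B, H}; color 3 → {C, D, G, I}; color 4 → {E}. Each edge has distinct colors on its endpoints.

4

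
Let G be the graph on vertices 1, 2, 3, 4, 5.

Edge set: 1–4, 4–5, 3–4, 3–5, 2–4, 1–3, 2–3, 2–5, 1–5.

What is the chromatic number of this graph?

1, 3, 4, 5 are mutually adjacent (a clique of size 4), so at least 4 colors are needed.
A valid assignment using 4 colors: 1=d, 2=d, 3=a, 4=c, 5=b. No two adjacent vertices share a color.

4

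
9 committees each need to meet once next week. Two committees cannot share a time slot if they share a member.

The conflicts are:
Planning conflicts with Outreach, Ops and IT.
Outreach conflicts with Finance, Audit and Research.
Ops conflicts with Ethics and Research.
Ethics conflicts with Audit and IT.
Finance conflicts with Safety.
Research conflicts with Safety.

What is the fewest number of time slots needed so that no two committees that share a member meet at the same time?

The cycle Research-Outreach-Audit-Ethics-Ops-Research has odd length 5, so it cannot be 2-colored; at least 3 time slots are needed.
3 time slots suffice: Planning=2, Outreach=1, Ops=3, Ethics=1, Finance=2, Audit=2, Research=2, IT=3, Safety=1. Each listed conflict is separated.

3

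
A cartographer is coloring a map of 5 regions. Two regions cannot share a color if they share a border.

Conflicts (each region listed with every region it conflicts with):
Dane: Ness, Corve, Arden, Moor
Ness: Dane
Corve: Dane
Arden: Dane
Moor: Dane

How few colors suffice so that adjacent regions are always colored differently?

Dane and Corve conflict, so at least 2 colors are needed.
2 colors suffice: color 1 → {Dane}; color 2 → {Ness, Corve, Arden, Moor}. Every pair that conflicts lands in different colors.

2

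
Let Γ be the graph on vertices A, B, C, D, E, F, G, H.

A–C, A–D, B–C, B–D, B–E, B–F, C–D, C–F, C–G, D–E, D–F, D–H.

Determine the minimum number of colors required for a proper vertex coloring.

B, C, D, F are pairwise adjacent (a clique of size 4), so at least 4 colors are needed.
A valid assignment using 4 colors: A=green, B=green, C=blue, D=red, E=blue, F=yellow, G=red, H=blue. No two adjacent vertices share a color.

4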